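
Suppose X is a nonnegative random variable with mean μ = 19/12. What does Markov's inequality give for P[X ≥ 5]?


μ = E[X] = 19/12, a = 5.
Markov: P[X ≥ 5] ≤ μ/a = (19/12)/5 = 19/60.
Numerically: ≈ 0.316667.
(Since a = 5 > μ = 1.583333, the bound 19/60 is < 1 and informative.)

P[X ≥ 5] ≤ 19/60 ≈ 0.316667.


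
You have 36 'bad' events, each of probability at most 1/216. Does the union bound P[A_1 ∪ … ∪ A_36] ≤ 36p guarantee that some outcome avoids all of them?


Union bound: P[∪_{i=1}^{36} A_i] ≤ Σ_i P[A_i] ≤ 36·p = 36·(1/216) = 1/6.
Numerically: 1/6 ≈ 0.166667.
Is 1/6 < 1? YES.
Since P[∪ A_i] ≤ 1/6 < 1, the complement has P[∩ A_i^c] ≥ 1 − 1/6 = 5/6 > 0, so some outcome avoids every A_i.

36·p = 1/6 ≈ 0.166667; existence CERTIFIED by the union bound.


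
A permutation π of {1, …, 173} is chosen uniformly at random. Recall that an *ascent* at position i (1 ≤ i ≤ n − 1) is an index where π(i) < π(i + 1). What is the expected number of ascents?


Write X = Σ X_I over i = 1, …, 172, with X_I the indicator of one ascent.
There are 172 indicators.
For each fixed i, the pair (π(i), π(i+1)) is a uniformly random ordered pair of distinct values from {1, …, 173}; by symmetry P[π(i) < π(i+1)] = 1/2.
By linearity: E[X] = 172 · (1/2) = (173 − 1) · (1/2) = 86 ≈ 86.000000.

E[X] = 86 = 86.000000.


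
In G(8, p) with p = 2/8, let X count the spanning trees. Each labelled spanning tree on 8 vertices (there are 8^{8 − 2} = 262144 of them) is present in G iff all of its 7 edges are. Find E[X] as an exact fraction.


K_8 has 8^{8 − 2} = 262144 labelled spanning trees.
For each such spanning tree H, let X_H = 1 if all 7 edges of H are present in G. Then P[X_H = 1] = p^{7} = (1/4)^{7} = 1/16384.
By linearity: E[X] = Σ_H E[X_H] = 262144 · p^{7} = 262144 · 1/16384 = 16.
Numerically: E[X] ≈ 16.

E[X] = 262144 · (1/4)^{7} = 16 ≈ 16.


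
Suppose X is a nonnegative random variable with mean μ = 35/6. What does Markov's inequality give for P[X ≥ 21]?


μ = E[X] = 35/6, a = 21.
Markov: P[X ≥ 21] ≤ μ/a = (35/6)/21 = 5/18.
Numerically: ≈ 0.2778.
(Since a = 21 > μ = 5.8333, the bound 5/18 is < 1 and informative.)

P[X ≥ 21] ≤ 5/18 ≈ 0.2778.


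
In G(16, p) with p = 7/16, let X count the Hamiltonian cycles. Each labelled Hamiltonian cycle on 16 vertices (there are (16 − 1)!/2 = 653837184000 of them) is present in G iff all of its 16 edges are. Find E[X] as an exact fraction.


K_16 has (16 − 1)!/2 = 653837184000 labelled Hamiltonian cycles.
For each such Hamiltonian cycle H, let X_H = 1 if all 16 edges of H are present in G. Then P[X_H = 1] = p^{16} = (7/16)^{16} = 33232930569601/18446744073709551616.
By linearity of expectation: E[X] = Σ_H E[X_H] = 653837184000 · p^{16} = 653837184000 · 33232930569601/18446744073709551616 = 21219654042671322112875/18014398509481984.
Numerically: E[X] ≈ 1.1779e+06.

E[X] = 653837184000 · (7/16)^{16} = 21219654042671322112875/18014398509481984 ≈ 1.1779e+06.


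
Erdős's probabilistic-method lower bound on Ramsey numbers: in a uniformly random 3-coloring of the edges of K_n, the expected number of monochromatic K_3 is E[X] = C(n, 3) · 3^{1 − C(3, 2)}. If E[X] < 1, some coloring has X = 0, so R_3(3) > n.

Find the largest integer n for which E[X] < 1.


We need C(n, 3) · 3^{1 − 3} < 1, i.e. C(n, 3) < 3^{3 − 1} = 9.
Check values of n near the boundary:
  n = 3: C(3, 3) = 1; 1 < 9? YES
  n = 4: C(4, 3) = 4; 4 < 9? YES
  n = 5: C(5, 3) = 10; 10 < 9? NO
  n = 6: C(6, 3) = 20; 20 < 9? NO
  n = 7: C(7, 3) = 35; 35 < 9? NO
The largest n with C(n, 3) < 9 is n = 4 (where E[X] = 4/9 ≈ 0.444444). Hence R_3(3) > 4, i.e. R_3(3) ≥ 5.

Largest n = 4; hence R_3(3) > 4.


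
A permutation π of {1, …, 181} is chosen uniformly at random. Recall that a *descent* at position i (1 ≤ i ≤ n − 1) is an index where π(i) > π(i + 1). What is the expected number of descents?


Write X = Σ X_I over i = 1, …, 180, with X_I the indicator of one descent.
There are 180 indicators.
For each fixed i, the pair (π(i), π(i+1)) is a uniformly random ordered pair of distinct values from {1, …, 181}; by symmetry P[π(i) > π(i+1)] = 1/2.
By linearity: E[X] = 180 · (1/2) = (181 − 1) · (1/2) = 90 ≈ 90.0000.

E[X] = 90 = 90.0000.


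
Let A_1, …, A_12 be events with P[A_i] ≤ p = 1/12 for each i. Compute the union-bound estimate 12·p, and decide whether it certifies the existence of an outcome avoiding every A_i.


Union bound: P[∪_{i=1}^{12} A_i] ≤ Σ_i P[A_i] ≤ 12·p = 12·(1/12) = 1.
Numerically: 1 ≈ 1.000000.
Is 1 < 1? NO.
Since the bound 1 is ≥ 1, the union bound is uninformative here; it does NOT by itself certify existence.

12·p = 1 ≈ 1.000000; existence NOT certified by the union bound.


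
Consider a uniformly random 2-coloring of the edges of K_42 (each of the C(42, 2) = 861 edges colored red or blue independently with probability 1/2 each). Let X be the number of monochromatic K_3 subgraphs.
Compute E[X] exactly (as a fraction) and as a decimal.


Let X = Σ_S X_S over the C(42, 3) = 11480 subsets S of size 3, where X_S = 1 if the K_3 on S is monochromatic.
For a fixed S, the K_3 on S has C(3, 2) = 3 edges. P[all 3 edges red] = (1/2)^3, and likewise for blue, so P[monochromatic] = 2·(1/2)^3 = 2^{1 − 3} = 1/4.
By linearity: E[X] = C(42, 3) · 2^{1 − 3} = 11480 · 1/4 = 2870.
Numerically: E[X] ≈ 2870.00000.

E[X] = C(42,3)·2^(1−C(3,2)) = 2870 ≈ 2870.00000.


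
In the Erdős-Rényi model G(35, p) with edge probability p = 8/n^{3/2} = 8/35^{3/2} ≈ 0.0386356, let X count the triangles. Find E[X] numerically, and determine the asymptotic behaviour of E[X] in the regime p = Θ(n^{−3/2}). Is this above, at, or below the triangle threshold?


Number of potential triangles: C(35, 3) = 6545.
Each occurs with probability p³ ≈ (0.0386356)³ ≈ 5.76718339e-05.
By linearity: E[X] = C(35, 3)·p³ ≈ 6545 · 5.76718339e-05 ≈ 0.377462.
Since α = 3/2 > 1, p = c/n^{3/2} = o(1/n) is below the triangle threshold p ~ 1/n. Asymptotically E[X] ~ (c³/6)·n^{3(1−α)} = (8³/6)·n^{-1.5} → 0, so by Markov's inequality G has no triangles w.h.p.

E[X] ≈ 0.377462; in regime p = Θ(1/n^{3/2}) E[X] tends to 0 (below the triangle threshold p ~ 1/n).


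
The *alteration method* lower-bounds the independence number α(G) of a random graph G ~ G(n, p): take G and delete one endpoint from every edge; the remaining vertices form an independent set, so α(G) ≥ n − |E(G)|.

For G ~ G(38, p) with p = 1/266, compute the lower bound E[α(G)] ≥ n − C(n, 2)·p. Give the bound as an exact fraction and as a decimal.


E[|E(G)|] = C(38, 2)·p = 703 · (1/266) = 37/14.
E[α(G)] ≥ n − E[|E(G)|] = 38 − 37/14 = 495/14.
Numerically: ≈ 35.357143.
(This is only a lower bound; the true E[α(G)] may be larger.)

E[α(G)] ≥ 495/14 ≈ 35.357143.


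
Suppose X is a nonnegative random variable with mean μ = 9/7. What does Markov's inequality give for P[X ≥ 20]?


μ = E[X] = 9/7, a = 20.
Markov: P[X ≥ 20] ≤ μ/a = (9/7)/20 = 9/140.
Numerically: ≈ 0.0643.
(Since a = 20 > μ = 1.2857, the bound 9/140 is < 1 and informative.)

P[X ≥ 20] ≤ 9/140 ≈ 0.0643.


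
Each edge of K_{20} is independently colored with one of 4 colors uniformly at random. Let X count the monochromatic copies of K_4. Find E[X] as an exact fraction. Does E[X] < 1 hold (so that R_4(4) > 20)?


E[X] = C(20, 4) · 4^{1 − 6} = 4845 · 4^{−5} = 4845/1024.
As a reduced fraction: E[X] = 4845/1024 ≈ 4.7314.
Is E[X] < 1? NO.
Since E[X] ≥ 1, the first-moment bound is inconclusive at n = 20; it does NOT by itself certify R_4(4) > 20.

E[X] = 4845/1024 ≈ 4.7314; E[X] ≥ 1; first-moment method inconclusive here.


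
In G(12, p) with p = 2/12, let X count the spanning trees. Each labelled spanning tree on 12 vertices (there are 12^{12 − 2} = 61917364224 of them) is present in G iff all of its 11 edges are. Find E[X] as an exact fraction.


K_12 has 12^{12 − 2} = 61917364224 labelled spanning trees.
For each such spanning tree H, let X_H = 1 if all 11 edges of H are present in G. Then P[X_H = 1] = p^{11} = (1/6)^{11} = 1/362797056.
By linearity of expectation: E[X] = Σ_H E[X_H] = 61917364224 · p^{11} = 61917364224 · 1/362797056 = 512/3.
Numerically: E[X] ≈ 170.7.

E[X] = 61917364224 · (1/6)^{11} = 512/3 ≈ 170.7.


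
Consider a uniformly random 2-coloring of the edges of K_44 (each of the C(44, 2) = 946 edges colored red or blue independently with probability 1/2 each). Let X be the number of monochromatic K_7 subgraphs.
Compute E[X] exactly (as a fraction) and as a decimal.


Let X = Σ_S X_S over the C(44, 7) = 38320568 subsets S of size 7, where X_S = 1 if the K_7 on S is monochromatic.
For a fixed S, the K_7 on S has C(7, 2) = 21 edges. P[all 21 edges red] = (1/2)^21, and likewise for blue, so P[monochromatic] = 2·(1/2)^21 = 2^{1 − 21} = 1/1048576.
By linearity of expectation: E[X] = C(44, 7) · 2^{1 − 21} = 38320568 · 1/1048576 = 4790071/131072.
Numerically: E[X] ≈ 36.5453.

E[X] = C(44,7)·2^(1−C(7,2)) = 4790071/131072 ≈ 36.5453.


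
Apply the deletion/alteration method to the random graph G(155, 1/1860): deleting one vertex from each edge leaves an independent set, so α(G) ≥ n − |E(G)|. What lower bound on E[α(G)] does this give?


E[|E(G)|] = C(155, 2)·p = 11935 · (1/1860) = 77/12.
E[α(G)] ≥ n − E[|E(G)|] = 155 − 77/12 = 1783/12.
Numerically: ≈ 148.58333.
(This is only a lower bound; the true E[α(G)] may be larger.)

E[α(G)] ≥ 1783/12 ≈ 148.58333.


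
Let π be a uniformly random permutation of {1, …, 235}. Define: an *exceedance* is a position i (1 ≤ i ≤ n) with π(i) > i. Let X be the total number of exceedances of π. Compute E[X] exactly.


Write X = Σ_{i=1}^{235} X_i, where X_i = 1_{π(i) > i}.
For each fixed i, π(i) is uniform over {1, …, 235} (marginal of a uniform permutation), so P[π(i) > i] = (n − i)/n. Summing: Σ_{i=1}^{235} (n − i)/n = (0 + 1 + … + 234)/235 = 235(235 − 1)/(2·235) = (235 − 1)/2.
Hence E[X] = Σ_{i=1}^{235} (235 − i)/235 = 117 ≈ 117.00000.

E[X] = 117 = 117.00000.


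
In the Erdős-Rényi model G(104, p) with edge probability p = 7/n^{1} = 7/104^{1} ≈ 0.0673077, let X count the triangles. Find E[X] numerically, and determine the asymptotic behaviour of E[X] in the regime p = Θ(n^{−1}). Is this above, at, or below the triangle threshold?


Number of potential triangles: C(104, 3) = 182104.
Each occurs with probability p³ ≈ (0.0673077)³ ≈ 3.04925751e-04.
By linearity: E[X] = C(104, 3)·p³ ≈ 182104 · 3.04925751e-04 ≈ 55.528199.
Here α = 1, so p = 7/n is exactly at the triangle threshold p ~ 1/n. Asymptotically E[X] → c³/6 = 7³/6 = 343/6 ≈ 57.166667, a bounded constant. In this regime the triangle count is asymptotically Poisson(c³/6).

E[X] ≈ 55.528199; in regime p = Θ(1/n^{1}) E[X] stays bounded (at the triangle threshold p ~ 1/n).


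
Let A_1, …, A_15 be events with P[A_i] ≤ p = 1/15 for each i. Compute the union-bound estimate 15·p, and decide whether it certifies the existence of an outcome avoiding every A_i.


Union bound: P[∪_{i=1}^{15} A_i] ≤ Σ_i P[A_i] ≤ 15·p = 15·(1/15) = 1.
Numerically: 1 ≈ 1.000.
Is 1 < 1? NO.
Since the bound 1 is ≥ 1, the union bound is uninformative here; it does NOT by itself certify existence.

15·p = 1 ≈ 1.000; existence NOT certified by the union bound.


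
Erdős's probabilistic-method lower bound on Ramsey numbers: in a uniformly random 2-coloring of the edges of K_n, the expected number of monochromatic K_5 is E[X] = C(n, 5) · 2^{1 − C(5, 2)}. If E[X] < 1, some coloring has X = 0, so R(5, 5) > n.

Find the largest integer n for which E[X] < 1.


We need C(n, 5) · 2^{1 − 10} < 1, i.e. C(n, 5) < 2^{10 − 1} = 512.
Check values of n near the boundary:
  n = 10: C(10, 5) = 252; 252 < 512? YES
  n = 11: C(11, 5) = 462; 462 < 512? YES
  n = 12: C(12, 5) = 792; 792 < 512? NO
  n = 13: C(13, 5) = 1287; 1287 < 512? NO
  n = 14: C(14, 5) = 2002; 2002 < 512? NO
The largest n with C(n, 5) < 512 is n = 11 (where E[X] = 231/256 ≈ 0.9023438). Hence R(5, 5) > 11, i.e. R(5, 5) ≥ 12.

Largest n = 11; hence R(5, 5) > 11.


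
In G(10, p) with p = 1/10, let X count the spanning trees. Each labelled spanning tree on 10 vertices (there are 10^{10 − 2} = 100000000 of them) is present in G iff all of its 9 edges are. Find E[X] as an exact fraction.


K_10 has 10^{10 − 2} = 100000000 labelled spanning trees.
For each such spanning tree H, let X_H = 1 if all 9 edges of H are present in G. Then P[X_H = 1] = p^{9} = (1/10)^{9} = 1/1000000000.
Summing the indicators: E[X] = Σ_H E[X_H] = 100000000 · p^{9} = 100000000 · 1/1000000000 = 1/10.
Numerically: E[X] ≈ 0.1.

E[X] = 100000000 · (1/10)^{9} = 1/10 ≈ 0.1.


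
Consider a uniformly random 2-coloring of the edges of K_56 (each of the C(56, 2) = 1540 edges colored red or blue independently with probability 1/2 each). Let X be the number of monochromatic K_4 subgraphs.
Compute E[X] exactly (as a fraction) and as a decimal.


Let X = Σ_S X_S over the C(56, 4) = 367290 subsets S of size 4, where X_S = 1 if the K_4 on S is monochromatic.
For a fixed S, the K_4 on S has C(4, 2) = 6 edges. P[all 6 edges red] = (1/2)^6, and likewise for blue, so P[monochromatic] = 2·(1/2)^6 = 2^{1 − 6} = 1/32.
By linearity: E[X] = C(56, 4) · 2^{1 − 6} = 367290 · 1/32 = 183645/16.
Numerically: E[X] ≈ 11477.812.

E[X] = C(56,4)·2^(1−C(4,2)) = 183645/16 ≈ 11477.812.


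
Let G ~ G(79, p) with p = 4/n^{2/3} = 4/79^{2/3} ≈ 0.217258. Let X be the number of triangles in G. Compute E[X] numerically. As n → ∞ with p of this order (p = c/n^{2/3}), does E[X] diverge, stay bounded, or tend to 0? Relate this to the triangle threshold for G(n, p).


Number of potential triangles: C(79, 3) = 79079.
Each occurs with probability p³ ≈ (0.217258)³ ≈ 1.02547669e-02.
By linearity: E[X] = C(79, 3)·p³ ≈ 79079 · 1.02547669e-02 ≈ 810.936709.
Since α = 2/3 < 1, p = c/n^{2/3} ≫ 1/n is above the triangle threshold p ~ 1/n. Asymptotically E[X] ~ (c³/6)·n^{3(1−α)} = (4³/6)·n^{1} → ∞; triangles are abundant w.h.p.

E[X] ≈ 810.936709; in regime p = Θ(1/n^{2/3}) E[X] diverges (above the triangle threshold p ~ 1/n).


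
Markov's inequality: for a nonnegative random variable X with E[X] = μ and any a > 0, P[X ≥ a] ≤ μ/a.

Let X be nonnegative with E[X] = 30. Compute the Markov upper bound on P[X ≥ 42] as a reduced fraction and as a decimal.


μ = E[X] = 30, a = 42.
Markov: P[X ≥ 42] ≤ μ/a = (30)/42 = 5/7.
Numerically: ≈ 0.714.
(Since a = 42 > μ = 30.000, the bound 5/7 is < 1 and informative.)

P[X ≥ 42] ≤ 5/7 ≈ 0.714.


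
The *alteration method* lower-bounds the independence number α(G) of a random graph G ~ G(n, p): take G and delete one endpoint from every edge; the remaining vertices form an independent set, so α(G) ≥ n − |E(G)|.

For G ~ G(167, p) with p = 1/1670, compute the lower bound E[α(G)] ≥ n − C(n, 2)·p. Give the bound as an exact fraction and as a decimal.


E[|E(G)|] = C(167, 2)·p = 13861 · (1/1670) = 83/10.
E[α(G)] ≥ n − E[|E(G)|] = 167 − 83/10 = 1587/10.
Numerically: ≈ 158.700.
(This is only a lower bound; the true E[α(G)] may be larger.)

E[α(G)] ≥ 1587/10 ≈ 158.700.


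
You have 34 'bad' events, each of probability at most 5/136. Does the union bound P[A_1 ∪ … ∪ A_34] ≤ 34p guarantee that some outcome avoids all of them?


Union bound: P[∪_{i=1}^{34} A_i] ≤ Σ_i P[A_i] ≤ 34·p = 34·(5/136) = 5/4.
Numerically: 5/4 ≈ 1.25000.
Is 5/4 < 1? NO.
Since the bound 5/4 is ≥ 1, the union bound is uninformative here; it does NOT by itself certify existence.

34·p = 5/4 ≈ 1.25000; existence NOT certified by the union bound.


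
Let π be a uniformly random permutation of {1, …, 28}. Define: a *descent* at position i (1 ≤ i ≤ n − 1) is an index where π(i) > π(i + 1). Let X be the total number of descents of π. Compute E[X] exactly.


Write X = Σ X_I over i = 1, …, 27, with X_I the indicator of one descent.
There are 27 indicators.
For each fixed i, the pair (π(i), π(i+1)) is a uniformly random ordered pair of distinct values from {1, …, 28}; by symmetry P[π(i) > π(i+1)] = 1/2.
By linearity: E[X] = 27 · (1/2) = (28 − 1) · (1/2) = 27/2 ≈ 13.50000.

E[X] = 27/2 = 13.50000.


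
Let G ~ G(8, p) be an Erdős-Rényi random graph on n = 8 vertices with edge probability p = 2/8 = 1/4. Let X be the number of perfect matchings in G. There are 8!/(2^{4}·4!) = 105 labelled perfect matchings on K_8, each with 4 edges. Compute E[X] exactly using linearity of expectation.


K_8 has 8!/(2^{4}·4!) = 105 labelled perfect matchings.
For each such perfect matching H, let X_H = 1 if all 4 edges of H are present in G. Then P[X_H = 1] = p^{4} = (1/4)^{4} = 1/256.
By linearity of expectation: E[X] = Σ_H E[X_H] = 105 · p^{4} = 105 · 1/256 = 105/256.
Numerically: E[X] ≈ 0.41016.

E[X] = 105 · (1/4)^{4} = 105/256 ≈ 0.41016.


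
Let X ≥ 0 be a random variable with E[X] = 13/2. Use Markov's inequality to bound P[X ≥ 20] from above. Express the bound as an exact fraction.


μ = E[X] = 13/2, a = 20.
Markov: P[X ≥ 20] ≤ μ/a = (13/2)/20 = 13/40.
Numerically: ≈ 0.325000.
(Since a = 20 > μ = 6.500000, the bound 13/40 is < 1 and informative.)

P[X ≥ 20] ≤ 13/40 ≈ 0.325000.


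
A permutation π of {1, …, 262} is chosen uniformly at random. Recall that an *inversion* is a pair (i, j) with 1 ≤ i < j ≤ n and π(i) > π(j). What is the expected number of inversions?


Write X = Σ X_I over the C(262, 2) = 34191 pairs i < j, with X_I the indicator of one inversion.
There are 34191 indicators.
For each fixed pair i < j, the values π(i) and π(j) are two distinct elements of {1, …, 262} in uniformly random order; by symmetry P[π(i) > π(j)] = 1/2.
By linearity: E[X] = 34191 · (1/2) = C(262, 2) · (1/2) = 34191/2 = 34191/2 ≈ 17095.500.

E[X] = 34191/2 = 17095.500.


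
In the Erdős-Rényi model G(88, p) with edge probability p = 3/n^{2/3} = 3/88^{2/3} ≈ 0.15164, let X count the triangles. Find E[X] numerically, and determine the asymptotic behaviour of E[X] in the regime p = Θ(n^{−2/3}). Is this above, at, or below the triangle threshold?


Number of potential triangles: C(88, 3) = 109736.
Each occurs with probability p³ ≈ (0.15164)³ ≈ 3.4865702e-03.
By linearity: E[X] = C(88, 3)·p³ ≈ 109736 · 3.4865702e-03 ≈ 382.60227.
Since α = 2/3 < 1, p = c/n^{2/3} ≫ 1/n is above the triangle threshold p ~ 1/n. Asymptotically E[X] ~ (c³/6)·n^{3(1−α)} = (3³/6)·n^{1} → ∞; triangles are abundant w.h.p.

E[X] ≈ 382.60227; in regime p = Θ(1/n^{2/3}) E[X] diverges (above the triangle threshold p ~ 1/n).


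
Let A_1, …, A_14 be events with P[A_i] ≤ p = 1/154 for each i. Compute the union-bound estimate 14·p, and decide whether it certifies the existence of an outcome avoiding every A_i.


Union bound: P[∪_{i=1}^{14} A_i] ≤ Σ_i P[A_i] ≤ 14·p = 14·(1/154) = 1/11.
Numerically: 1/11 ≈ 0.091.
Is 1/11 < 1? YES.
Since P[∪ A_i] ≤ 1/11 < 1, the complement has P[∩ A_i^c] ≥ 1 − 1/11 = 10/11 > 0, so some outcome avoids every A_i.

14·p = 1/11 ≈ 0.091; existence CERTIFIED by the union bound.


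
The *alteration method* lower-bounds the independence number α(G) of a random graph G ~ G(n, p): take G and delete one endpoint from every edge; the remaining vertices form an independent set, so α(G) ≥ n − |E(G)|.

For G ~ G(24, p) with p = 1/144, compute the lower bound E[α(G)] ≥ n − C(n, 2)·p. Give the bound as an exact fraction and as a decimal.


E[|E(G)|] = C(24, 2)·p = 276 · (1/144) = 23/12.
E[α(G)] ≥ n − E[|E(G)|] = 24 − 23/12 = 265/12.
Numerically: ≈ 22.0833.
(This is only a lower bound; the true E[α(G)] may be larger.)

E[α(G)] ≥ 265/12 ≈ 22.0833.


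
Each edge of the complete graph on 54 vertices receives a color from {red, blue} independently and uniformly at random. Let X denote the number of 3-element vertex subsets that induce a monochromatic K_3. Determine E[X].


Let X = Σ_S X_S over the C(54, 3) = 24804 subsets S of size 3, where X_S = 1 if the K_3 on S is monochromatic.
For a fixed S, the K_3 on S has C(3, 2) = 3 edges. P[all 3 edges red] = (1/2)^3, and likewise for blue, so P[monochromatic] = 2·(1/2)^3 = 2^{1 − 3} = 1/4.
By linearity of expectation: E[X] = C(54, 3) · 2^{1 − 3} = 24804 · 1/4 = 6201.
Numerically: E[X] ≈ 6201.000.

E[X] = C(54,3)·2^(1−C(3,2)) = 6201 ≈ 6201.000.


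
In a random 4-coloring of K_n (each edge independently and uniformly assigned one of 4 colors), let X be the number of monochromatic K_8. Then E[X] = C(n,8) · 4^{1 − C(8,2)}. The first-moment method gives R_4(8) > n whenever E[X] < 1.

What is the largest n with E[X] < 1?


We need C(n, 8) · 4^{1 − 28} < 1, i.e. C(n, 8) < 4^{28 − 1} = 18014398509481984.
Check values of n near the boundary:
  n = 403: C(403, 8) = 16090020602228430; 16090020602228430 < 18014398509481984? YES
  n = 404: C(404, 8) = 16415071523485570; 16415071523485570 < 18014398509481984? YES
  n = 405: C(405, 8) = 16745853821188050; 16745853821188050 < 18014398509481984? YES
  n = 406: C(406, 8) = 17082453897995850; 17082453897995850 < 18014398509481984? YES
  n = 407: C(407, 8) = 17424959239309050; 17424959239309050 < 18014398509481984? YES
  n = 408: C(408, 8) = 17773458424095231; 17773458424095231 < 18014398509481984? YES
  n = 409: C(409, 8) = 18128041135797879; 18128041135797879 < 18014398509481984? NO
  n = 410: C(410, 8) = 18488798173326195; 18488798173326195 < 18014398509481984? NO
  n = 411: C(411, 8) = 18855821462126715; 18855821462126715 < 18014398509481984? NO
The largest n with C(n, 8) < 18014398509481984 is n = 408 (where E[X] = 17773458424095231/18014398509481984 ≈ 0.98663). Hence R_4(8) > 408, i.e. R_4(8) ≥ 409.

Largest n = 408; hence R_4(8) > 408.


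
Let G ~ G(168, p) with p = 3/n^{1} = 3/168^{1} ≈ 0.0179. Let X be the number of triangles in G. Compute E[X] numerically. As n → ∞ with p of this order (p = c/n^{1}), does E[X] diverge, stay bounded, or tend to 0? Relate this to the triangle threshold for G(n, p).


Number of potential triangles: C(168, 3) = 776216.
Each occurs with probability p³ ≈ (0.0179)³ ≈ 5.69424e-06.
By linearity: E[X] = C(168, 3)·p³ ≈ 776216 · 5.69424e-06 ≈ 4.420.
Here α = 1, so p = 3/n is exactly at the triangle threshold p ~ 1/n. Asymptotically E[X] → c³/6 = 3³/6 = 9/2 ≈ 4.500, a bounded constant. In this regime the triangle count is asymptotically Poisson(c³/6).

E[X] ≈ 4.420; in regime p = Θ(1/n^{1}) E[X] stays bounded (at the triangle threshold p ~ 1/n).


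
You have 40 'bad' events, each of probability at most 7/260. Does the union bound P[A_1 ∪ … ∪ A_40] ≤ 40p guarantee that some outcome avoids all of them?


Union bound: P[∪_{i=1}^{40} A_i] ≤ Σ_i P[A_i] ≤ 40·p = 40·(7/260) = 14/13.
Numerically: 14/13 ≈ 1.07692.
Is 14/13 < 1? NO.
Since the bound 14/13 is ≥ 1, the union bound is uninformative here; it does NOT by itself certify existence.

40·p = 14/13 ≈ 1.07692; existence NOT certified by the union bound.


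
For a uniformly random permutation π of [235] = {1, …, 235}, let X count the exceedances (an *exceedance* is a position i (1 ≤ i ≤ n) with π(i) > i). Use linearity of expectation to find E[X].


Write X = Σ_{i=1}^{235} X_i, where X_i = 1_{π(i) > i}.
For each fixed i, π(i) is uniform over {1, …, 235} (marginal of a uniform permutation), so P[π(i) > i] = (n − i)/n. Summing: Σ_{i=1}^{235} (n − i)/n = (0 + 1 + … + 234)/235 = 235(235 − 1)/(2·235) = (235 − 1)/2.
Hence E[X] = Σ_{i=1}^{235} (235 − i)/235 = 117 ≈ 117.0000.

E[X] = 117 = 117.0000.


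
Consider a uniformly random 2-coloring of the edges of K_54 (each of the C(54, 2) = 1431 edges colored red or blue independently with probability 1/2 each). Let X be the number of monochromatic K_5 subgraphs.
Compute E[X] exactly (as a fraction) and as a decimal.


Let X = Σ_S X_S over the C(54, 5) = 3162510 subsets S of size 5, where X_S = 1 if the K_5 on S is monochromatic.
For a fixed S, the K_5 on S has C(5, 2) = 10 edges. P[all 10 edges red] = (1/2)^10, and likewise for blue, so P[monochromatic] = 2·(1/2)^10 = 2^{1 − 10} = 1/512.
By linearity: E[X] = C(54, 5) · 2^{1 − 10} = 3162510 · 1/512 = 1581255/256.
Numerically: E[X] ≈ 6176.77734.

E[X] = C(54,5)·2^(1−C(5,2)) = 1581255/256 ≈ 6176.77734.


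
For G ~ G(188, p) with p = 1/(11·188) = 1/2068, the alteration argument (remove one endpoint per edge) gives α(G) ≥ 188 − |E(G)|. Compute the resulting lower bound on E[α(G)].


E[|E(G)|] = C(188, 2)·p = 17578 · (1/2068) = 17/2.
E[α(G)] ≥ n − E[|E(G)|] = 188 − 17/2 = 359/2.
Numerically: ≈ 179.5000.
(This is only a lower bound; the true E[α(G)] may be larger.)

E[α(G)] ≥ 359/2 ≈ 179.5000.


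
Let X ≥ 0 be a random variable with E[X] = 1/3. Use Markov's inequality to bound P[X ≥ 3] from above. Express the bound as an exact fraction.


μ = E[X] = 1/3, a = 3.
Markov: P[X ≥ 3] ≤ μ/a = (1/3)/3 = 1/9.
Numerically: ≈ 0.111111.
(Since a = 3 > μ = 0.333333, the bound 1/9 is < 1 and informative.)

P[X ≥ 3] ≤ 1/9 ≈ 0.111111.


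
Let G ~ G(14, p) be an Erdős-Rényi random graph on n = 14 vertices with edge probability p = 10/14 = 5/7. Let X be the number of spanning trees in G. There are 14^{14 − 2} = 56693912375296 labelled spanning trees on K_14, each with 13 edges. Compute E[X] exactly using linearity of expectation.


K_14 has 14^{14 − 2} = 56693912375296 labelled spanning trees.
For each such spanning tree H, let X_H = 1 if all 13 edges of H are present in G. Then P[X_H = 1] = p^{13} = (5/7)^{13} = 1220703125/96889010407.
By linearity: E[X] = Σ_H E[X_H] = 56693912375296 · p^{13} = 56693912375296 · 1220703125/96889010407 = 5000000000000/7.
Numerically: E[X] ≈ 7.14e+11.

E[X] = 56693912375296 · (5/7)^{13} = 5000000000000/7 ≈ 7.14e+11.


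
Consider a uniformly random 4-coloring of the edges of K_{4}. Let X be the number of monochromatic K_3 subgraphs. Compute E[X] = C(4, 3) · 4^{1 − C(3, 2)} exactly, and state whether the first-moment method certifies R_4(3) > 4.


E[X] = C(4, 3) · 4^{1 − 3} = 4 · 4^{−2} = 4/16.
As a reduced fraction: E[X] = 1/4 ≈ 0.250.
Is E[X] < 1? YES.
Since E[X] < 1, there exists a 4-coloring of K_{4} with no monochromatic K_3; hence R_4(3) > 4.

E[X] = 1/4 ≈ 0.250; E[X] < 1, so R_4(3) > 4.


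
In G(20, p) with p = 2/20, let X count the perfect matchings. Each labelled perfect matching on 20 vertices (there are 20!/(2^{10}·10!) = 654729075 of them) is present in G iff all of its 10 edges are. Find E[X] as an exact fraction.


K_20 has 20!/(2^{10}·10!) = 654729075 labelled perfect matchings.
For each such perfect matching H, let X_H = 1 if all 10 edges of H are present in G. Then P[X_H = 1] = p^{10} = (1/10)^{10} = 1/10000000000.
By linearity of expectation: E[X] = Σ_H E[X_H] = 654729075 · p^{10} = 654729075 · 1/10000000000 = 26189163/400000000.
Numerically: E[X] ≈ 0.06547.

E[X] = 654729075 · (1/10)^{10} = 26189163/400000000 ≈ 0.06547.


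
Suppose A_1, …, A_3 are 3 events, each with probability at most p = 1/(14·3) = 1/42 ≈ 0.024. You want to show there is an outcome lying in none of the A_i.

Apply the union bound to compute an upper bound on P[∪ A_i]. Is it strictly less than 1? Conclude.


Union bound: P[∪_{i=1}^{3} A_i] ≤ Σ_i P[A_i] ≤ 3·p = 3·(1/42) = 1/14.
Numerically: 1/14 ≈ 0.071.
Is 1/14 < 1? YES.
Since P[∪ A_i] ≤ 1/14 < 1, the complement has P[∩ A_i^c] ≥ 1 − 1/14 = 13/14 > 0, so some outcome avoids every A_i.

3·p = 1/14 ≈ 0.071; existence CERTIFIED by the union bound.


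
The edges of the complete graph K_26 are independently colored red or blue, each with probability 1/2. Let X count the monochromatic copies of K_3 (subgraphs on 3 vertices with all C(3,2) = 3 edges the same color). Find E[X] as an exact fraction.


Let X = Σ_S X_S over the C(26, 3) = 2600 subsets S of size 3, where X_S = 1 if the K_3 on S is monochromatic.
For a fixed S, the K_3 on S has C(3, 2) = 3 edges. P[all 3 edges red] = (1/2)^3, and likewise for blue, so P[monochromatic] = 2·(1/2)^3 = 2^{1 − 3} = 1/4.
By linearity of expectation: E[X] = C(26, 3) · 2^{1 − 3} = 2600 · 1/4 = 650.
Numerically: E[X] ≈ 650.000000.

E[X] = C(26,3)·2^(1−C(3,2)) = 650 ≈ 650.000000.


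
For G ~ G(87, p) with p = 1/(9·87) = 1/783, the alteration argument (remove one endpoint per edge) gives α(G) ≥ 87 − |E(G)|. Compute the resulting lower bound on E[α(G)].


E[|E(G)|] = C(87, 2)·p = 3741 · (1/783) = 43/9.
E[α(G)] ≥ n − E[|E(G)|] = 87 − 43/9 = 740/9.
Numerically: ≈ 82.22222.
(This is only a lower bound; the true E[α(G)] may be larger.)

E[α(G)] ≥ 740/9 ≈ 82.22222.


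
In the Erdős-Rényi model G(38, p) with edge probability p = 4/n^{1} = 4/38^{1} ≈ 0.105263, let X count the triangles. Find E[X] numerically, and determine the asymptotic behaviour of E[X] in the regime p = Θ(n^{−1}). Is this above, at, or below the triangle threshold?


Number of potential triangles: C(38, 3) = 8436.
Each occurs with probability p³ ≈ (0.105263)³ ≈ 1.16635078e-03.
By linearity: E[X] = C(38, 3)·p³ ≈ 8436 · 1.16635078e-03 ≈ 9.839335.
Here α = 1, so p = 4/n is exactly at the triangle threshold p ~ 1/n. Asymptotically E[X] → c³/6 = 4³/6 = 32/3 ≈ 10.666667, a bounded constant. In this regime the triangle count is asymptotically Poisson(c³/6).

E[X] ≈ 9.839335; in regime p = Θ(1/n^{1}) E[X] stays bounded (at the triangle threshold p ~ 1/n).


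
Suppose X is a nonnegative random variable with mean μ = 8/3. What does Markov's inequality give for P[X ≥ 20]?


μ = E[X] = 8/3, a = 20.
Markov: P[X ≥ 20] ≤ μ/a = (8/3)/20 = 2/15.
Numerically: ≈ 0.1333.
(Since a = 20 > μ = 2.6667, the bound 2/15 is < 1 and informative.)

P[X ≥ 20] ≤ 2/15 ≈ 0.1333.


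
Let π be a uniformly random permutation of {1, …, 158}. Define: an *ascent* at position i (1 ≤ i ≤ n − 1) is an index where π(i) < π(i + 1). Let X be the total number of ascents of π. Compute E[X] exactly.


Write X = Σ X_I over i = 1, …, 157, with X_I the indicator of one ascent.
There are 157 indicators.
For each fixed i, the pair (π(i), π(i+1)) is a uniformly random ordered pair of distinct values from {1, …, 158}; by symmetry P[π(i) < π(i+1)] = 1/2.
By linearity: E[X] = 157 · (1/2) = (158 − 1) · (1/2) = 157/2 ≈ 78.500.

E[X] = 157/2 = 78.500.


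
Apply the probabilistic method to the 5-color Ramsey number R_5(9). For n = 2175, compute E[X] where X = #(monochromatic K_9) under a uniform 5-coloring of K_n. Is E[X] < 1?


E[X] = C(2175, 9) · 5^{1 − 36} = 2952382442121838483046575 · 5^{−35} = 2952382442121838483046575/2910383045673370361328125.
As a reduced fraction: E[X] = 118095297684873539321863/116415321826934814453125 ≈ 1.0144.
Is E[X] < 1? NO.
Since E[X] ≥ 1, the first-moment bound is inconclusive at n = 2175; it does NOT by itself certify R_5(9) > 2175.

E[X] = 118095297684873539321863/116415321826934814453125 ≈ 1.0144; E[X] ≥ 1; first-moment method inconclusive here.


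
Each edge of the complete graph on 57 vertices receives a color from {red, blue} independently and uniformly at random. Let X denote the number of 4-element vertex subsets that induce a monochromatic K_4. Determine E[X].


Let X = Σ_S X_S over the C(57, 4) = 395010 subsets S of size 4, where X_S = 1 if the K_4 on S is monochromatic.
For a fixed S, the K_4 on S has C(4, 2) = 6 edges. P[all 6 edges red] = (1/2)^6, and likewise for blue, so P[monochromatic] = 2·(1/2)^6 = 2^{1 − 6} = 1/32.
Summing: E[X] = C(57, 4) · 2^{1 − 6} = 395010 · 1/32 = 197505/16.
Numerically: E[X] ≈ 12344.062.

E[X] = C(57,4)·2^(1−C(4,2)) = 197505/16 ≈ 12344.062.


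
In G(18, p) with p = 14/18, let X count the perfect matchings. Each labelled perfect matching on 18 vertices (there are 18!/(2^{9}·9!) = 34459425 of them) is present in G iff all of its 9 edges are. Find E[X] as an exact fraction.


K_18 has 18!/(2^{9}·9!) = 34459425 labelled perfect matchings.
For each such perfect matching H, let X_H = 1 if all 9 edges of H are present in G. Then P[X_H = 1] = p^{9} = (7/9)^{9} = 40353607/387420489.
Summing the indicators: E[X] = Σ_H E[X_H] = 34459425 · p^{9} = 34459425 · 40353607/387420489 = 17167433257975/4782969.
Numerically: E[X] ≈ 3.59e+06.

E[X] = 34459425 · (7/9)^{9} = 17167433257975/4782969 ≈ 3.59e+06.


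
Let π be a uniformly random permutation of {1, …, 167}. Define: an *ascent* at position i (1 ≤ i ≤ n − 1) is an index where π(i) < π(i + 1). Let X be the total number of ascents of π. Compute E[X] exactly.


Write X = Σ X_I over i = 1, …, 166, with X_I the indicator of one ascent.
There are 166 indicators.
For each fixed i, the pair (π(i), π(i+1)) is a uniformly random ordered pair of distinct values from {1, …, 167}; by symmetry P[π(i) < π(i+1)] = 1/2.
By linearity: E[X] = 166 · (1/2) = (167 − 1) · (1/2) = 83 ≈ 83.000000.

E[X] = 83 = 83.000000.


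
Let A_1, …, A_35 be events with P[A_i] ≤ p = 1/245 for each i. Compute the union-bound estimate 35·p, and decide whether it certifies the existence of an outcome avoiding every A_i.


Union bound: P[∪_{i=1}^{35} A_i] ≤ Σ_i P[A_i] ≤ 35·p = 35·(1/245) = 1/7.
Numerically: 1/7 ≈ 0.1429.
Is 1/7 < 1? YES.
Since P[∪ A_i] ≤ 1/7 < 1, the complement has P[∩ A_i^c] ≥ 1 − 1/7 = 6/7 > 0, so some outcome avoids every A_i.

35·p = 1/7 ≈ 0.1429; existence CERTIFIED by the union bound.


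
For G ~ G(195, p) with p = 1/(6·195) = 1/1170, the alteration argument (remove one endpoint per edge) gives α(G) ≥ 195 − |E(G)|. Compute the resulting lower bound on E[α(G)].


E[|E(G)|] = C(195, 2)·p = 18915 · (1/1170) = 97/6.
E[α(G)] ≥ n − E[|E(G)|] = 195 − 97/6 = 1073/6.
Numerically: ≈ 178.833333.
(This is only a lower bound; the true E[α(G)] may be larger.)

E[α(G)] ≥ 1073/6 ≈ 178.833333.


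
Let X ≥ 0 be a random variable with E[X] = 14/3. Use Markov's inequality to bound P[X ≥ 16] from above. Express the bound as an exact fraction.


μ = E[X] = 14/3, a = 16.
Markov: P[X ≥ 16] ≤ μ/a = (14/3)/16 = 7/24.
Numerically: ≈ 0.291667.
(Since a = 16 > μ = 4.666667, the bound 7/24 is < 1 and informative.)

P[X ≥ 16] ≤ 7/24 ≈ 0.291667.


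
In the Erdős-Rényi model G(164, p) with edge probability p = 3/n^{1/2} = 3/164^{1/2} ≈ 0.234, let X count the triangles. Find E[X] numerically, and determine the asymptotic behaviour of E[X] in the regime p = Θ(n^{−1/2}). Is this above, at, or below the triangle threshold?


Number of potential triangles: C(164, 3) = 721764.
Each occurs with probability p³ ≈ (0.234)³ ≈ 1.28558e-02.
By linearity: E[X] = C(164, 3)·p³ ≈ 721764 · 1.28558e-02 ≈ 9278.830.
Since α = 1/2 < 1, p = c/n^{1/2} ≫ 1/n is above the triangle threshold p ~ 1/n. Asymptotically E[X] ~ (c³/6)·n^{3(1−α)} = (3³/6)·n^{1.5} → ∞; triangles are abundant w.h.p.

E[X] ≈ 9278.830; in regime p = Θ(1/n^{1/2}) E[X] diverges (above the triangle threshold p ~ 1/n).


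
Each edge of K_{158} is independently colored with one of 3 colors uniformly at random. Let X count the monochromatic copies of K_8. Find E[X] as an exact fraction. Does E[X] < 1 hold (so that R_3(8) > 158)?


E[X] = C(158, 8) · 3^{1 − 28} = 8044984271181 · 3^{−27} = 8044984271181/7625597484987.
As a reduced fraction: E[X] = 2681661423727/2541865828329 ≈ 1.0550.
Is E[X] < 1? NO.
Since E[X] ≥ 1, the first-moment bound is inconclusive at n = 158; it does NOT by itself certify R_3(8) > 158.

E[X] = 2681661423727/2541865828329 ≈ 1.0550; E[X] ≥ 1; first-moment method inconclusive here.


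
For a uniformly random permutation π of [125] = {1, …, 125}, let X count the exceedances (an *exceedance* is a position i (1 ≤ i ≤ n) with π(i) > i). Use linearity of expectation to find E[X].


Write X = Σ_{i=1}^{125} X_i, where X_i = 1_{π(i) > i}.
For each fixed i, π(i) is uniform over {1, …, 125} (marginal of a uniform permutation), so P[π(i) > i] = (n − i)/n. Summing: Σ_{i=1}^{125} (n − i)/n = (0 + 1 + … + 124)/125 = 125(125 − 1)/(2·125) = (125 − 1)/2.
Hence E[X] = Σ_{i=1}^{125} (125 − i)/125 = 62 ≈ 62.00000.

E[X] = 62 = 62.00000.


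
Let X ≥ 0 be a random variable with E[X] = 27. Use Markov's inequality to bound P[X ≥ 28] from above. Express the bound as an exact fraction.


μ = E[X] = 27, a = 28.
Markov: P[X ≥ 28] ≤ μ/a = (27)/28 = 27/28.
Numerically: ≈ 0.964.
(Since a = 28 > μ = 27.000, the bound 27/28 is < 1 and informative.)

P[X ≥ 28] ≤ 27/28 ≈ 0.964.


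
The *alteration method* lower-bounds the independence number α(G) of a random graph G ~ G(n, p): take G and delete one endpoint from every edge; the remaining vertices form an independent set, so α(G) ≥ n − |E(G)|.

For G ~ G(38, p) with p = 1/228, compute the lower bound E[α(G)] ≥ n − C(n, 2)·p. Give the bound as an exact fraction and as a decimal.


E[|E(G)|] = C(38, 2)·p = 703 · (1/228) = 37/12.
E[α(G)] ≥ n − E[|E(G)|] = 38 − 37/12 = 419/12.
Numerically: ≈ 34.916667.
(This is only a lower bound; the true E[α(G)] may be larger.)

E[α(G)] ≥ 419/12 ≈ 34.916667.


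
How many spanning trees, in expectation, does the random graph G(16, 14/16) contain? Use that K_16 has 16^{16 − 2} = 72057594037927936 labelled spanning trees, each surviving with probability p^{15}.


K_16 has 16^{16 − 2} = 72057594037927936 labelled spanning trees.
For each such spanning tree H, let X_H = 1 if all 15 edges of H are present in G. Then P[X_H = 1] = p^{15} = (7/8)^{15} = 4747561509943/35184372088832.
By linearity of expectation: E[X] = Σ_H E[X_H] = 72057594037927936 · p^{15} = 72057594037927936 · 4747561509943/35184372088832 = 9723005972363264.
Numerically: E[X] ≈ 9.72e+15.

E[X] = 72057594037927936 · (7/8)^{15} = 9723005972363264 ≈ 9.72e+15.


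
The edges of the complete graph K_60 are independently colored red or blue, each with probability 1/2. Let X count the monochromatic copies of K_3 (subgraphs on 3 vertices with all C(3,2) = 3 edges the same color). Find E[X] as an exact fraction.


Let X = Σ_S X_S over the C(60, 3) = 34220 subsets S of size 3, where X_S = 1 if the K_3 on S is monochromatic.
For a fixed S, the K_3 on S has C(3, 2) = 3 edges. P[all 3 edges red] = (1/2)^3, and likewise for blue, so P[monochromatic] = 2·(1/2)^3 = 2^{1 − 3} = 1/4.
By linearity of expectation: E[X] = C(60, 3) · 2^{1 − 3} = 34220 · 1/4 = 8555.
Numerically: E[X] ≈ 8555.000.

E[X] = C(60,3)·2^(1−C(3,2)) = 8555 ≈ 8555.000.


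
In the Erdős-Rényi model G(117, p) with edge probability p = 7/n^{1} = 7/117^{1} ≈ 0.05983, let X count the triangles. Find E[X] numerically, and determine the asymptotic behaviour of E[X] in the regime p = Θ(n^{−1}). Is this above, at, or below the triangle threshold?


Number of potential triangles: C(117, 3) = 260130.
Each occurs with probability p³ ≈ (0.05983)³ ≈ 2.141591e-04.
By linearity: E[X] = C(117, 3)·p³ ≈ 260130 · 2.141591e-04 ≈ 55.7092.
Here α = 1, so p = 7/n is exactly at the triangle threshold p ~ 1/n. Asymptotically E[X] → c³/6 = 7³/6 = 343/6 ≈ 57.1667, a bounded constant. In this regime the triangle count is asymptotically Poisson(c³/6).

E[X] ≈ 55.7092; in regime p = Θ(1/n^{1}) E[X] stays bounded (at the triangle threshold p ~ 1/n).


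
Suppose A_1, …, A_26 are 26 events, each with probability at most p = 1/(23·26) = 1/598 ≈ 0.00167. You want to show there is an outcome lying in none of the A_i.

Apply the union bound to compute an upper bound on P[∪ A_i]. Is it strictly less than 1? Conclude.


Union bound: P[∪_{i=1}^{26} A_i] ≤ Σ_i P[A_i] ≤ 26·p = 26·(1/598) = 1/23.
Numerically: 1/23 ≈ 0.04348.
Is 1/23 < 1? YES.
Since P[∪ A_i] ≤ 1/23 < 1, the complement has P[∩ A_i^c] ≥ 1 − 1/23 = 22/23 > 0, so some outcome avoids every A_i.

26·p = 1/23 ≈ 0.04348; existence CERTIFIED by the union bound.
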